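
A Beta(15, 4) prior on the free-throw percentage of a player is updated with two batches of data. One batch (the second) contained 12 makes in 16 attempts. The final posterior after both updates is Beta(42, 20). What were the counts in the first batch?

Sequential conjugate updates are equivalent to a single update on the pooled data, so total successes = posterior α − prior α and total failures = posterior β − prior β.
Total across both batches: 42−15=27 makes, 20−4=16 misses.
Subtract the second batch: 27−12=15 makes and 16−4=12 misses.

15 makes and 12 misses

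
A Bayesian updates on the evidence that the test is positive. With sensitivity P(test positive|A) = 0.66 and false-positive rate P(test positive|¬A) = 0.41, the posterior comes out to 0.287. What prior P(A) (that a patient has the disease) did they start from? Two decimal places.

P(A) = 0.20

In odds form, posterior odds = prior odds × likelihood ratio, so prior odds = posterior odds ÷ LR.
Posterior odds = 0.287/(1−0.287) = 0.4025. LR = 0.66/0.41 = 1.6098.
Prior odds = 0.4025/1.6098 = 0.2500, so P(A) = 0.2500/(1+0.2500) ≈ 0.20.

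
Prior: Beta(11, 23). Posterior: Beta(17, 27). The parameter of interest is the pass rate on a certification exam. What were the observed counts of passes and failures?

6 passes and 4 failures

Under Beta–binomial conjugacy the posterior parameters are (α+s, β+f).
Match parameters: s=17−11=6, f=27−23=4.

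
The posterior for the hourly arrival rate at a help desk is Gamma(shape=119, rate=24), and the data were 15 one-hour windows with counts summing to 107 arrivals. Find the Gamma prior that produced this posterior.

Gamma(shape=12, rate=9)

A Gamma(α, β) prior (rate parametrization) on a Poisson rate with n observations summing to S gives posterior Gamma(α+S, β+n).
So α = 119 − 107 = 12 and β = 24 − 15 = 9.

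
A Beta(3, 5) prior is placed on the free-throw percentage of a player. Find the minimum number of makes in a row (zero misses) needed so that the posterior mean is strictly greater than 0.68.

After k makes and 0 misses the posterior is Beta(3+k, 5), with mean (3+k)/(3+5+k).
Set (3+k)/(8+k) > 0.68 and solve: k > (0.68·8 − 3)/(1 − 0.68) = 7.625.
The smallest integer exceeding 7.625 is 8, and checking k=8: (11)/(16) = 0.6875 > 0.68.

k = 8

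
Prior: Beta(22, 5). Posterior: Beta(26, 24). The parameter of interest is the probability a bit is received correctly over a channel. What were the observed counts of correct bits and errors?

4 correct bits and 19 errors

A Beta(a, b) prior with s successes and f failures in binomial data gives a Beta(a+s, b+f) posterior.
Match parameters: s=26−22=4, f=24−5=19.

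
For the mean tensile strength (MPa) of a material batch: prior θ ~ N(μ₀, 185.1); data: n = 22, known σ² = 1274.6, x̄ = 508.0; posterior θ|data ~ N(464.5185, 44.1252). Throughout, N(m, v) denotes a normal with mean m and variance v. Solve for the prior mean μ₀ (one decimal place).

The posterior mean is a precision-weighted average: μ_n = (τ₀μ₀ + τ_data·x̄)/(τ₀+τ_data), with τ₀=1/σ₀² and τ_data=n/σ².
Here τ₀ = 1/185.1 = 0.005402 and τ_data = 22/1274.6 = 0.017260, so τ_n = 0.022662.
Rearranging for μ₀: μ₀ = (μ_n·τ_n − τ_data·x̄)/τ₀ = (464.5185·0.022662 − 0.017260·508.0) / 0.005402 = 1.758838/0.005402 ≈ 325.6.

μ₀ = 325.6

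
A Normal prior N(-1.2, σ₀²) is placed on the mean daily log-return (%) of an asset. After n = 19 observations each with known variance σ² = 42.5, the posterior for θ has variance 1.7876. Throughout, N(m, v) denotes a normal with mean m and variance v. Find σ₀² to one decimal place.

Posterior precision equals prior precision plus data precision: 1/σ_n² = 1/σ₀² + n/σ².
So 1/σ₀² = 1/1.7876 − 19/42.5 = 0.559409 − 0.447059 = 0.112350.
Hence σ₀² = 1/0.112350 ≈ 8.9.

σ₀² = 8.9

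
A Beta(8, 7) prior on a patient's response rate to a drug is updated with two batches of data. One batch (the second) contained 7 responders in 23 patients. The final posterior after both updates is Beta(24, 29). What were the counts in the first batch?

9 responders and 6 non-responders

Because Beta–binomial updating is additive in the counts, the combined data contributed (α_post−α_prior, β_post−β_prior) successes and failures.
Total across both batches: 24−8=16 responders, 29−7=22 non-responders.
Subtract the second batch: 16−7=9 responders and 22−16=6 non-responders.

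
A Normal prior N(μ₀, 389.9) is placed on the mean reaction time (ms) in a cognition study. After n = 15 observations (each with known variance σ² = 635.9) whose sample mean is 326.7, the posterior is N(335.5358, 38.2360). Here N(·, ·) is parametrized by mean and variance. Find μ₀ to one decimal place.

With known observation variance, the Normal–Normal posterior has precision τ_n = τ₀ + n/σ² and mean μ_n = (τ₀μ₀ + (n/σ²)x̄)/τ_n.
Here τ₀ = 1/389.9 = 0.002565 and τ_data = 15/635.9 = 0.023589, so τ_n = 0.026154.
Rearranging for μ₀: μ₀ = (μ_n·τ_n − τ_data·x̄)/τ₀ = (335.5358·0.026154 − 0.023589·326.7) / 0.002565 = 1.069077/0.002565 ≈ 416.8.

μ₀ = 416.8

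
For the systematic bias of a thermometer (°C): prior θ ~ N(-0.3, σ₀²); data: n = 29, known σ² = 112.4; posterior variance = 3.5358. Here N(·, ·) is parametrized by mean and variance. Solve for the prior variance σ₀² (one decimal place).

σ₀² = 40.3

Posterior precision equals prior precision plus data precision: 1/σ_n² = 1/σ₀² + n/σ².
So 1/σ₀² = 1/3.5358 − 29/112.4 = 0.282821 − 0.258007 = 0.024814.
Hence σ₀² = 1/0.024814 ≈ 40.3.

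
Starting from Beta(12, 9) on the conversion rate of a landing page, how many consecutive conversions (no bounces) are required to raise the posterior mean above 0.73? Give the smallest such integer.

k = 13

After k conversions and 0 bounces the posterior is Beta(12+k, 9), with mean (12+k)/(12+9+k).
Set (12+k)/(21+k) > 0.73 and solve: k > (0.73·21 − 12)/(1 − 0.73) = 12.333.
The smallest integer exceeding 12.333 is 13.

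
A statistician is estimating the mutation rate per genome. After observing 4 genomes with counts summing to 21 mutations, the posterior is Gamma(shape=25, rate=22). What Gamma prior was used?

Gamma(shape=4, rate=18)

A Gamma(α, β) prior (rate parametrization) on a Poisson rate with n observations summing to S gives posterior Gamma(α+S, β+n).
So α = 25 − 21 = 4 and β = 22 − 4 = 18.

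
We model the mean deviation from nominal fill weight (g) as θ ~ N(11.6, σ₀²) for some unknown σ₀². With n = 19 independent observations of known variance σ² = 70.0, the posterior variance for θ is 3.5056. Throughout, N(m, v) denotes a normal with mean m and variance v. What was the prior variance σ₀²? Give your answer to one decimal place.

σ₀² = 72.3

Posterior precision equals prior precision plus data precision: 1/σ_n² = 1/σ₀² + n/σ².
So 1/σ₀² = 1/3.5056 − 19/70.0 = 0.285258 − 0.271429 = 0.013829.
Hence σ₀² = 1/0.013829 ≈ 72.3.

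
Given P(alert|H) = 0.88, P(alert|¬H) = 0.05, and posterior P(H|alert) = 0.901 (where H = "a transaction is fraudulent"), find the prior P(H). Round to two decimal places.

In odds form, posterior odds = prior odds × likelihood ratio, so prior odds = posterior odds ÷ LR.
Posterior odds = 0.901/(1−0.901) = 9.1010. LR = 0.88/0.05 = 17.6000.
Prior odds = 9.1010/17.6000 = 0.5171, so P(H) = 0.5171/(1+0.5171) ≈ 0.34.

P(H) = 0.34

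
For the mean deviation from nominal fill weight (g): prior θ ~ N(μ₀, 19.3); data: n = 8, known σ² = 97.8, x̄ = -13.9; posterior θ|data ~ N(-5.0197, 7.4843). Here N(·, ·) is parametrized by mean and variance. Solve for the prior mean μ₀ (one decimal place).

μ₀ = 9.0

With known observation variance, the Normal–Normal posterior has precision τ_n = τ₀ + n/σ² and mean μ_n = (τ₀μ₀ + (n/σ²)x̄)/τ_n.
Here τ₀ = 1/19.3 = 0.051813 and τ_data = 8/97.8 = 0.081800, so τ_n = 0.133613.
Rearranging for μ₀: μ₀ = (μ_n·τ_n − τ_data·x̄)/τ₀ = (-5.0197·0.133613 − 0.081800·-13.9) / 0.051813 = 0.466323/0.051813 ≈ 9.0.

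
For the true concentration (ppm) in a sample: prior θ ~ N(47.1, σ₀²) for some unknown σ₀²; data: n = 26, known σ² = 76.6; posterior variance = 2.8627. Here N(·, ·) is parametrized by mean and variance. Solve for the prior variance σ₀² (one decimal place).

σ₀² = 101.1

Posterior precision equals prior precision plus data precision: 1/σ_n² = 1/σ₀² + n/σ².
So 1/σ₀² = 1/2.8627 − 26/76.6 = 0.349321 − 0.339426 = 0.009895.
Hence σ₀² = 1/0.009895 ≈ 101.1.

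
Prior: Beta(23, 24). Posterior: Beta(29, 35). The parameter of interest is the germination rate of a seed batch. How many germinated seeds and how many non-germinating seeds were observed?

6 germinated seeds and 11 non-germinating seeds

A Beta(α, β) prior with s successes and f failures in binomial data gives a Beta(α+s, β+f) posterior.
Match parameters: s=29−23=6, f=35−24=11.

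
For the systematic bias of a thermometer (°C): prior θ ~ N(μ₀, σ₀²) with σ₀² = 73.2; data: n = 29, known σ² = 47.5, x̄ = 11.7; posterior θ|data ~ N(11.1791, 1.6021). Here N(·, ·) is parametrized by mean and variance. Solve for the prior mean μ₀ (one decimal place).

μ₀ = -12.1

The posterior mean is a precision-weighted average: μ_n = (τ₀μ₀ + τ_data·x̄)/(τ₀+τ_data), with τ₀=1/σ₀² and τ_data=n/σ².
Here τ₀ = 1/73.2 = 0.013661 and τ_data = 29/47.5 = 0.610526, so τ_n = 0.624187.
Rearranging for μ₀: μ₀ = (μ_n·τ_n − τ_data·x̄)/τ₀ = (11.1791·0.624187 − 0.610526·11.7) / 0.013661 = -0.165305/0.013661 ≈ -12.1.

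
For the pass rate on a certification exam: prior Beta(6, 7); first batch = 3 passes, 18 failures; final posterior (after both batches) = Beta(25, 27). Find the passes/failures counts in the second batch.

16 passes and 2 failures

Because Beta–binomial updating is additive in the counts, the combined data contributed (α_post−α_prior, β_post−β_prior) successes and failures.
Total across both batches: 25−6=19 passes, 27−7=20 failures.
Subtract the first batch: 19−3=16 passes and 20−18=2 failures.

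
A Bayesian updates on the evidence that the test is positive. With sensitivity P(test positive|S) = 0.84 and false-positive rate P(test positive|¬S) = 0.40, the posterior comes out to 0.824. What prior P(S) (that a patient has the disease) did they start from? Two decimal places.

Bayes' rule in odds form gives O(S|E) = O(S)·[P(E|S)/P(E|¬S)], hence O(S) = O(S|E)/LR.
Posterior odds = 0.824/(1−0.824) = 4.6818. LR = 0.84/0.40 = 2.1000.
Prior odds = 4.6818/2.1000 = 2.2294, so P(S) = 2.2294/(1+2.2294) ≈ 0.69.

P(S) = 0.69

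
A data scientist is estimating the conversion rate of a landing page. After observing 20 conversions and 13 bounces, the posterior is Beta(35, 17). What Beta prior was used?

A Beta(a, b) prior with s successes and f failures in binomial data gives a Beta(a+s, b+f) posterior.
So a = 35 − 20 = 15 and b = 17 − 13 = 4.

Beta(15, 4)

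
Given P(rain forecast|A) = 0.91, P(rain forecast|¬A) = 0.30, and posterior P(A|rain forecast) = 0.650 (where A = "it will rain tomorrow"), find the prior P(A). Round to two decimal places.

Bayes' rule in odds form gives O(A|E) = O(A)·[P(E|A)/P(E|¬A)], hence O(A) = O(A|E)/LR.
Posterior odds = 0.650/(1−0.650) = 1.8571. LR = 0.91/0.30 = 3.0333.
Prior odds = 1.8571/3.0333 = 0.6122, so P(A) = 0.6122/(1+0.6122) ≈ 0.38.

P(A) = 0.38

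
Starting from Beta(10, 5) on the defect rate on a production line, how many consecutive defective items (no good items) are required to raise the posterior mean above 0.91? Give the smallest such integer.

After k defective items and 0 good items the posterior is Beta(10+k, 5), with mean (10+k)/(10+5+k).
Set (10+k)/(15+k) > 0.91 and solve: k > (0.91·15 − 10)/(1 − 0.91) = 40.556.
The smallest integer exceeding 40.556 is 41, and checking k=41: (51)/(56) = 0.9107 > 0.91.

k = 41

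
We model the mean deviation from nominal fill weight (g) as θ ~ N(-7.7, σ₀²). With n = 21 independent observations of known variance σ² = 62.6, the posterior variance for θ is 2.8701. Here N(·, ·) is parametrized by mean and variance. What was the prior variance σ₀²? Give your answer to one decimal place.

Posterior precision equals prior precision plus data precision: 1/σ_n² = 1/σ₀² + n/σ².
So 1/σ₀² = 1/2.8701 − 21/62.6 = 0.348420 − 0.335463 = 0.012957.
Hence σ₀² = 1/0.012957 ≈ 77.2.

σ₀² = 77.2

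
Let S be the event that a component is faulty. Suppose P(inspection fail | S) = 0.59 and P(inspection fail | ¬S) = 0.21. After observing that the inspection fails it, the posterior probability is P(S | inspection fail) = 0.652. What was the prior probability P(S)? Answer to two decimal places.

In odds form, posterior odds = prior odds × likelihood ratio, so prior odds = posterior odds ÷ LR.
Posterior odds = 0.652/(1−0.652) = 1.8736. LR = 0.59/0.21 = 2.8095.
Prior odds = 1.8736/2.8095 = 0.6669, so P(S) = 0.6669/(1+0.6669) ≈ 0.40.

P(S) = 0.40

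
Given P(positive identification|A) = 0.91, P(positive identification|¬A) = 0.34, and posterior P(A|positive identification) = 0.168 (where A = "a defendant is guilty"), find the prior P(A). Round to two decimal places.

In odds form, posterior odds = prior odds × likelihood ratio, so prior odds = posterior odds ÷ LR.
Posterior odds = 0.168/(1−0.168) = 0.2019. LR = 0.91/0.34 = 2.6765.
Prior odds = 0.2019/2.6765 = 0.0754, so P(A) = 0.0754/(1+0.0754) ≈ 0.07.

P(A) = 0.07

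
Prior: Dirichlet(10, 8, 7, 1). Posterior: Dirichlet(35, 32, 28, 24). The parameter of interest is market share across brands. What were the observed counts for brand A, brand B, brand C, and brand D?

counts (25, 24, 21, 23)

For a Dirichlet(α) prior with multinomial counts c, the posterior is Dirichlet(α + c) componentwise.
Counts are posterior − prior componentwise: 35−10=25, 32−8=24, 28−7=21, 24−1=23.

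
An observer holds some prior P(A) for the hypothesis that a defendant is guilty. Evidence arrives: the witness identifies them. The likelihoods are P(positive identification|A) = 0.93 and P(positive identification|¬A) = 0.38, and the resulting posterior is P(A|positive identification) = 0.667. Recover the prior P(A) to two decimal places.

Bayes' rule in odds form gives O(A|E) = O(A)·[P(E|A)/P(E|¬A)], hence O(A) = O(A|E)/LR.
Posterior odds = 0.667/(1−0.667) = 2.0030. LR = 0.93/0.38 = 2.4474.
Prior odds = 2.0030/2.4474 = 0.8184, so P(A) = 0.8184/(1+0.8184) ≈ 0.45.

P(A) = 0.45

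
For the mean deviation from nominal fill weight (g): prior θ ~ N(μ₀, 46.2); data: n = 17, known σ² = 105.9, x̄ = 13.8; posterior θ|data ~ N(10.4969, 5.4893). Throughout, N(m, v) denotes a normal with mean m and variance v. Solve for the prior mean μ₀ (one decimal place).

The posterior mean is a precision-weighted average: μ_n = (τ₀μ₀ + τ_data·x̄)/(τ₀+τ_data), with τ₀=1/σ₀² and τ_data=n/σ².
Here τ₀ = 1/46.2 = 0.021645 and τ_data = 17/105.9 = 0.160529, so τ_n = 0.182174.
Rearranging for μ₀: μ₀ = (μ_n·τ_n − τ_data·x̄)/τ₀ = (10.4969·0.182174 − 0.160529·13.8) / 0.021645 = -0.303038/0.021645 ≈ -14.0.

μ₀ = -14.0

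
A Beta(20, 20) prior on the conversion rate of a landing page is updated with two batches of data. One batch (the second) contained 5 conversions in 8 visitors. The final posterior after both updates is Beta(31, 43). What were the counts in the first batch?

Because Beta–binomial updating is additive in the counts, the combined data contributed (α_post−α_prior, β_post−β_prior) successes and failures.
Total across both batches: 31−20=11 conversions, 43−20=23 bounces.
Subtract the second batch: 11−5=6 conversions and 23−3=20 bounces.

6 conversions and 20 bounces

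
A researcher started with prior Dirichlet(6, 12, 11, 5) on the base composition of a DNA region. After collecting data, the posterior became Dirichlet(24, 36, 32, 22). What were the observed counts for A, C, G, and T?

For a Dirichlet(α) prior with multinomial counts c, the posterior is Dirichlet(α + c) componentwise.
Counts are posterior − prior componentwise: 24−6=18, 36−12=24, 32−11=21, 22−5=17.

counts (18, 24, 21, 17)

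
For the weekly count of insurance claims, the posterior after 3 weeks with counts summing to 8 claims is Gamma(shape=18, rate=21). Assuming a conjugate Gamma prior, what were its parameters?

A Gamma(α, β) prior (rate parametrization) on a Poisson rate with n observations summing to S gives posterior Gamma(α+S, β+n).
So α = 18 − 8 = 10 and β = 21 − 3 = 18.

Gamma(shape=10, rate=18)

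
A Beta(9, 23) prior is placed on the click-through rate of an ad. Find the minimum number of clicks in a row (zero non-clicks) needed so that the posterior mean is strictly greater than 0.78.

After k clicks and 0 non-clicks the posterior is Beta(9+k, 23), with mean (9+k)/(9+23+k).
Set (9+k)/(32+k) > 0.78 and solve: k > (0.78·32 − 9)/(1 − 0.78) = 72.545.
The smallest integer exceeding 72.545 is 73.

k = 73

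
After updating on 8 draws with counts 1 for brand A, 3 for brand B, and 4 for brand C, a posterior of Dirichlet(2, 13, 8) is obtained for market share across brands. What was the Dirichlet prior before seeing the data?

Dirichlet(1, 10, 4)

For a Dirichlet(α) prior with multinomial counts c, the posterior is Dirichlet(α + c) componentwise.
Subtract each count from the matching posterior parameter: 2−1=1, 13−3=10, 8−4=4.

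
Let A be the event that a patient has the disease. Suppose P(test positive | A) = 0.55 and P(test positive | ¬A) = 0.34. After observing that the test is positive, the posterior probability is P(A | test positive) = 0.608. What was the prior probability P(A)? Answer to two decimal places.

P(A) = 0.49

Bayes' rule in odds form gives O(A|E) = O(A)·[P(E|A)/P(E|¬A)], hence O(A) = O(A|E)/LR.
Posterior odds = 0.608/(1−0.608) = 1.5510. LR = 0.55/0.34 = 1.6176.
Prior odds = 1.5510/1.6176 = 0.9588, so P(A) = 0.9588/(1+0.9588) ≈ 0.49.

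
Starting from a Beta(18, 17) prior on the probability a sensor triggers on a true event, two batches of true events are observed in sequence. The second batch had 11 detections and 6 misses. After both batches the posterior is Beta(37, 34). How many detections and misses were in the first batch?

Sequential conjugate updates are equivalent to a single update on the pooled data, so total successes = posterior α − prior α and total failures = posterior β − prior β.
Total across both batches: 37−18=19 detections, 34−17=17 misses.
Subtract the second batch: 19−11=8 detections and 17−6=11 misses.

8 detections and 11 misses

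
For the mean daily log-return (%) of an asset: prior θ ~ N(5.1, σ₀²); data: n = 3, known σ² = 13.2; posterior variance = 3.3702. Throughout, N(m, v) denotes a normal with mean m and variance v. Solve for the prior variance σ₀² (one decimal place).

For the Normal–Normal model with known σ², precisions add: τ_n = τ₀ + n/σ².
So 1/σ₀² = 1/3.3702 − 3/13.2 = 0.296718 − 0.227273 = 0.069445.
Hence σ₀² = 1/0.069445 ≈ 14.4.

σ₀² = 14.4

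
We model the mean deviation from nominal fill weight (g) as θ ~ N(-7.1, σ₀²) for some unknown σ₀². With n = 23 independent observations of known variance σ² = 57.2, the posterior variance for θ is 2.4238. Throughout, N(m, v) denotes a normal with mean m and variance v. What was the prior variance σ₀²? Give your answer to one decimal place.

σ₀² = 95.4

For the Normal–Normal model with known σ², precisions add: τ_n = τ₀ + n/σ².
So 1/σ₀² = 1/2.4238 − 23/57.2 = 0.412575 − 0.402098 = 0.010477.
Hence σ₀² = 1/0.010477 ≈ 95.4.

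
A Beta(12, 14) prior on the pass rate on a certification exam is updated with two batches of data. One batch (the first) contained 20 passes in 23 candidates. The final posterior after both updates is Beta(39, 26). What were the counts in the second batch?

Sequential conjugate updates are equivalent to a single update on the pooled data, so total successes = posterior α − prior α and total failures = posterior β − prior β.
Total across both batches: 39−12=27 passes, 26−14=12 failures.
Subtract the first batch: 27−20=7 passes and 12−3=9 failures.

7 passes and 9 failures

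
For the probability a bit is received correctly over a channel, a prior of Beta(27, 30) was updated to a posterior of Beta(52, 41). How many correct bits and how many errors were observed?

Under Beta–binomial conjugacy the posterior parameters are (a+s, b+f).
Match parameters: s=52−27=25, f=41−30=11.

25 correct bits and 11 errors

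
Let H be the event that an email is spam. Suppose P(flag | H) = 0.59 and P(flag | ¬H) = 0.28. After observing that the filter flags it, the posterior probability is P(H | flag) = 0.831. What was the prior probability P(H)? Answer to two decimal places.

In odds form, posterior odds = prior odds × likelihood ratio, so prior odds = posterior odds ÷ LR.
Posterior odds = 0.831/(1−0.831) = 4.9172. LR = 0.59/0.28 = 2.1071.
Prior odds = 4.9172/2.1071 = 2.3336, so P(H) = 2.3336/(1+2.3336) ≈ 0.70.

P(H) = 0.70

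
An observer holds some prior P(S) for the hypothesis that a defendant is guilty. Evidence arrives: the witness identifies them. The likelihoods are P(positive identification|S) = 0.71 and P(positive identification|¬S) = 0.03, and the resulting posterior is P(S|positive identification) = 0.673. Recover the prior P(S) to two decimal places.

In odds form, posterior odds = prior odds × likelihood ratio, so prior odds = posterior odds ÷ LR.
Posterior odds = 0.673/(1−0.673) = 2.0581. LR = 0.71/0.03 = 23.6667.
Prior odds = 2.0581/23.6667 = 0.0870, so P(S) = 0.0870/(1+0.0870) ≈ 0.08.

P(S) = 0.08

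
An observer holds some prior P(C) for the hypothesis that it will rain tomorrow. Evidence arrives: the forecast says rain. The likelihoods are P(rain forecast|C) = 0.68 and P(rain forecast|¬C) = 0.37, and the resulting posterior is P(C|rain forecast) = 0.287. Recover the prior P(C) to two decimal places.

P(C) = 0.18

Bayes' rule in odds form gives O(C|E) = O(C)·[P(E|C)/P(E|¬C)], hence O(C) = O(C|E)/LR.
Posterior odds = 0.287/(1−0.287) = 0.4025. LR = 0.68/0.37 = 1.8378.
Prior odds = 0.4025/1.8378 = 0.2190, so P(C) = 0.2190/(1+0.2190) ≈ 0.18.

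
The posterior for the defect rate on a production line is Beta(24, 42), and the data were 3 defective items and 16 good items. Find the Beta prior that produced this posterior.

Beta(21, 26)

A Beta(a, b) prior with s successes and f failures in binomial data gives a Beta(a+s, b+f) posterior.
Subtract the data counts: 24−3=21, 42−16=26.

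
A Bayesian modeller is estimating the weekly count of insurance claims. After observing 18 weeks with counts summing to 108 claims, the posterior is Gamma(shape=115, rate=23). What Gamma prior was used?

Gamma(shape=7, rate=5)

Gamma–Poisson conjugacy: posterior shape = α + Σxᵢ, posterior rate = β + n.
So α = 115 − 108 = 7 and β = 23 − 18 = 5.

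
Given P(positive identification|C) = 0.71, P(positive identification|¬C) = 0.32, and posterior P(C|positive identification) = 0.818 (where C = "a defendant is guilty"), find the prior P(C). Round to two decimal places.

P(C) = 0.67

In odds form, posterior odds = prior odds × likelihood ratio, so prior odds = posterior odds ÷ LR.
Posterior odds = 0.818/(1−0.818) = 4.4945. LR = 0.71/0.32 = 2.2188.
Prior odds = 4.4945/2.2188 = 2.0256, so P(C) = 2.0256/(1+2.0256) ≈ 0.67.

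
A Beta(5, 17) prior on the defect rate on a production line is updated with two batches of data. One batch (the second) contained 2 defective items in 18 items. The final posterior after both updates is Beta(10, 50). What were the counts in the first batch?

Sequential conjugate updates are equivalent to a single update on the pooled data, so total successes = posterior α − prior α and total failures = posterior β − prior β.
Total across both batches: 10−5=5 defective items, 50−17=33 good items.
Subtract the second batch: 5−2=3 defective items and 33−16=17 good items.

3 defective items and 17 good items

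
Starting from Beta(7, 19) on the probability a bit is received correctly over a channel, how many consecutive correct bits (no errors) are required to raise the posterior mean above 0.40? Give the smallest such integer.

k = 6

After k correct bits and 0 errors the posterior is Beta(7+k, 19), with mean (7+k)/(7+19+k).
Set (7+k)/(26+k) > 0.40 and solve: k > (0.40·26 − 7)/(1 − 0.40) = 5.667.
The smallest integer exceeding 5.667 is 6, and checking k=6: (13)/(32) = 0.4062 > 0.40.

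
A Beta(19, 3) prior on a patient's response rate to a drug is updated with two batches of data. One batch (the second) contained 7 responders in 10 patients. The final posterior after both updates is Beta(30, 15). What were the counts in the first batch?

4 responders and 9 non-responders

Because Beta–binomial updating is additive in the counts, the combined data contributed (α_post−α_prior, β_post−β_prior) successes and failures.
Total across both batches: 30−19=11 responders, 15−3=12 non-responders.
Subtract the second batch: 11−7=4 responders and 12−3=9 non-responders.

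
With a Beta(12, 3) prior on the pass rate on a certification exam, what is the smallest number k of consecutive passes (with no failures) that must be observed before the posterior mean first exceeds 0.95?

k = 46

After k passes and 0 failures the posterior is Beta(12+k, 3), with mean (12+k)/(12+3+k).
Set (12+k)/(15+k) > 0.95 and solve: k > (0.95·15 − 12)/(1 − 0.95) = 45.000.
The smallest integer exceeding 45.000 is 46, and checking k=46: (58)/(61) = 0.9508 > 0.95.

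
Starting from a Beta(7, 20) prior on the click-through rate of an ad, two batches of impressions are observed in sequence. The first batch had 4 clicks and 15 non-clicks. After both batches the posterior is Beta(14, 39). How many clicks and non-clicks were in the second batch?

Sequential conjugate updates are equivalent to a single update on the pooled data, so total successes = posterior α − prior α and total failures = posterior β − prior β.
Total across both batches: 14−7=7 clicks, 39−20=19 non-clicks.
Subtract the first batch: 7−4=3 clicks and 19−15=4 non-clicks.

3 clicks and 4 non-clicks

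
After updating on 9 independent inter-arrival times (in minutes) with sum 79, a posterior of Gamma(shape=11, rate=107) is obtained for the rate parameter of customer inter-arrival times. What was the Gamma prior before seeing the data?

Gamma–exponential conjugacy: posterior shape = α + n, posterior rate = β + Σtᵢ.
So α = 11 − 9 = 2 and β = 107 − 79 = 28.

Gamma(shape=2, rate=28)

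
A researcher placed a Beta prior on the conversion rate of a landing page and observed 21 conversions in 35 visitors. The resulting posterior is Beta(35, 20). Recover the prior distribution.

Under Beta–binomial conjugacy the posterior parameters are (a+s, b+f).
Subtract the data counts: 35−21=14, 20−14=6.

Beta(14, 6)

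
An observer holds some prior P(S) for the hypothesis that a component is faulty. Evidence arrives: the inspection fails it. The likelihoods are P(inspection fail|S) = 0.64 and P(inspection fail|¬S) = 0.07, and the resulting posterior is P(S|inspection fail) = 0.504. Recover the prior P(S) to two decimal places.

P(S) = 0.10

Bayes' rule in odds form gives O(S|E) = O(S)·[P(E|S)/P(E|¬S)], hence O(S) = O(S|E)/LR.
Posterior odds = 0.504/(1−0.504) = 1.0161. LR = 0.64/0.07 = 9.1429.
Prior odds = 1.0161/9.1429 = 0.1111, so P(S) = 0.1111/(1+0.1111) ≈ 0.10.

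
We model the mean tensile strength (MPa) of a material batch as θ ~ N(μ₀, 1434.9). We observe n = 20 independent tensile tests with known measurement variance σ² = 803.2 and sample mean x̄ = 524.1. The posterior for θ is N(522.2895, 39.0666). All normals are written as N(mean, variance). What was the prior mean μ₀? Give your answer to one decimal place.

μ₀ = 457.6

The posterior mean is a precision-weighted average: μ_n = (τ₀μ₀ + τ_data·x̄)/(τ₀+τ_data), with τ₀=1/σ₀² and τ_data=n/σ².
Here τ₀ = 1/1434.9 = 0.000697 and τ_data = 20/803.2 = 0.024900, so τ_n = 0.025597.
Rearranging for μ₀: μ₀ = (μ_n·τ_n − τ_data·x̄)/τ₀ = (522.2895·0.025597 − 0.024900·524.1) / 0.000697 = 0.318954/0.000697 ≈ 457.6.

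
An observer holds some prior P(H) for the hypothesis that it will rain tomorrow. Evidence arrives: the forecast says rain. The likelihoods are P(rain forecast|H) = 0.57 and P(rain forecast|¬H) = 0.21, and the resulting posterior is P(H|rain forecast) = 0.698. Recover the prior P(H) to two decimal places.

P(H) = 0.46

Bayes' rule in odds form gives O(H|E) = O(H)·[P(E|H)/P(E|¬H)], hence O(H) = O(H|E)/LR.
Posterior odds = 0.698/(1−0.698) = 2.3113. LR = 0.57/0.21 = 2.7143.
Prior odds = 2.3113/2.7143 = 0.8515, so P(H) = 0.8515/(1+0.8515) ≈ 0.46.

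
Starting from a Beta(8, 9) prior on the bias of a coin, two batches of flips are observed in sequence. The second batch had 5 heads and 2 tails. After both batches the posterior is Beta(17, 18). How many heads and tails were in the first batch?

Because Beta–binomial updating is additive in the counts, the combined data contributed (α_post−α_prior, β_post−β_prior) successes and failures.
Total across both batches: 17−8=9 heads, 18−9=9 tails.
Subtract the second batch: 9−5=4 heads and 9−2=7 tails.

4 heads and 7 tails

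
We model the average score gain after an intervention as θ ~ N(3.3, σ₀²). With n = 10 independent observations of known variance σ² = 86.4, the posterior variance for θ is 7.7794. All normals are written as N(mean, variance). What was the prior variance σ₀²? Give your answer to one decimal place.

σ₀² = 78.1

For the Normal–Normal model with known σ², precisions add: τ_n = τ₀ + n/σ².
So 1/σ₀² = 1/7.7794 − 10/86.4 = 0.128545 − 0.115741 = 0.012804.
Hence σ₀² = 1/0.012804 ≈ 78.1.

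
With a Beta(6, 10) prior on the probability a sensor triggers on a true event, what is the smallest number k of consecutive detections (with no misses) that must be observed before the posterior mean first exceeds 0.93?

After k detections and 0 misses the posterior is Beta(6+k, 10), with mean (6+k)/(6+10+k).
Set (6+k)/(16+k) > 0.93 and solve: k > (0.93·16 − 6)/(1 − 0.93) = 126.857.
The smallest integer exceeding 126.857 is 127, and checking k=127: (133)/(143) = 0.9301 > 0.93.

k = 127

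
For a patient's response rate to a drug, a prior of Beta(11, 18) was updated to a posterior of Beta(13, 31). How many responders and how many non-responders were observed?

A Beta(α, β) prior with s successes and f failures in binomial data gives a Beta(α+s, β+f) posterior.
Match parameters: s=13−11=2, f=31−18=13.

2 responders and 13 non-responders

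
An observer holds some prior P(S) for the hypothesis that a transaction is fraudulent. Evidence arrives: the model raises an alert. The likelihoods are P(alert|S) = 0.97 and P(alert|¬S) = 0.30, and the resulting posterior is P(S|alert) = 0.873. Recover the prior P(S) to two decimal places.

Bayes' rule in odds form gives O(S|E) = O(S)·[P(E|S)/P(E|¬S)], hence O(S) = O(S|E)/LR.
Posterior odds = 0.873/(1−0.873) = 6.8740. LR = 0.97/0.30 = 3.2333.
Prior odds = 6.8740/3.2333 = 2.1260, so P(S) = 2.1260/(1+2.1260) ≈ 0.68.

P(S) = 0.68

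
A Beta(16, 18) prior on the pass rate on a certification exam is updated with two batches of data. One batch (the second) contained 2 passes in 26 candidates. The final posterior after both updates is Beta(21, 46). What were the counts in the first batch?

Because Beta–binomial updating is additive in the counts, the combined data contributed (α_post−α_prior, β_post−β_prior) successes and failures.
Total across both batches: 21−16=5 passes, 46−18=28 failures.
Subtract the second batch: 5−2=3 passes and 28−24=4 failures.

3 passes and 4 failures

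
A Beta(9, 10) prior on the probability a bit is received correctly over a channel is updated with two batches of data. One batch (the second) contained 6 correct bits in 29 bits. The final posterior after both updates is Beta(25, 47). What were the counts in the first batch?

Because Beta–binomial updating is additive in the counts, the combined data contributed (α_post−α_prior, β_post−β_prior) successes and failures.
Total across both batches: 25−9=16 correct bits, 47−10=37 errors.
Subtract the second batch: 16−6=10 correct bits and 37−23=14 errors.

10 correct bits and 14 errors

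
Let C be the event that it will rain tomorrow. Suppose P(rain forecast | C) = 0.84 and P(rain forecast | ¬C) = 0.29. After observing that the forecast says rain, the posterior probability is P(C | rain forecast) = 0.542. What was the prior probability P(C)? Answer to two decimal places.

P(C) = 0.29

In odds form, posterior odds = prior odds × likelihood ratio, so prior odds = posterior odds ÷ LR.
Posterior odds = 0.542/(1−0.542) = 1.1834. LR = 0.84/0.29 = 2.8966.
Prior odds = 1.1834/2.8966 = 0.4085, so P(C) = 0.4085/(1+0.4085) ≈ 0.29.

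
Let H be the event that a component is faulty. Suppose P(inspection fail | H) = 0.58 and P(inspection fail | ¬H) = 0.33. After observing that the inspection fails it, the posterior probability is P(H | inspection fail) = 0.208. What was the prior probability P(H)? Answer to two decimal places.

In odds form, posterior odds = prior odds × likelihood ratio, so prior odds = posterior odds ÷ LR.
Posterior odds = 0.208/(1−0.208) = 0.2626. LR = 0.58/0.33 = 1.7576.
Prior odds = 0.2626/1.7576 = 0.1494, so P(H) = 0.1494/(1+0.1494) ≈ 0.13.

P(H) = 0.13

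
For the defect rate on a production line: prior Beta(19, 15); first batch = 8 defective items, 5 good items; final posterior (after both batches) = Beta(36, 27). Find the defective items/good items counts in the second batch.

9 defective items and 7 good items

Because Beta–binomial updating is additive in the counts, the combined data contributed (α_post−α_prior, β_post−β_prior) successes and failures.
Total across both batches: 36−19=17 defective items, 27−15=12 good items.
Subtract the first batch: 17−8=9 defective items and 12−5=7 good items.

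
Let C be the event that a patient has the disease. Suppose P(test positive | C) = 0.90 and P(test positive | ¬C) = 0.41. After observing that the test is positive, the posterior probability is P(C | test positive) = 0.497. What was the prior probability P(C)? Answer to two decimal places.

In odds form, posterior odds = prior odds × likelihood ratio, so prior odds = posterior odds ÷ LR.
Posterior odds = 0.497/(1−0.497) = 0.9881. LR = 0.90/0.41 = 2.1951.
Prior odds = 0.9881/2.1951 = 0.4501, so P(C) = 0.4501/(1+0.4501) ≈ 0.31.

P(C) = 0.31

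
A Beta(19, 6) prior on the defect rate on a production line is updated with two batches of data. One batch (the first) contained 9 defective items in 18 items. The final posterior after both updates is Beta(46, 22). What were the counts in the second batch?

18 defective items and 7 good items

Because Beta–binomial updating is additive in the counts, the combined data contributed (α_post−α_prior, β_post−β_prior) successes and failures.
Total across both batches: 46−19=27 defective items, 22−6=16 good items.
Subtract the first batch: 27−9=18 defective items and 16−9=7 good items.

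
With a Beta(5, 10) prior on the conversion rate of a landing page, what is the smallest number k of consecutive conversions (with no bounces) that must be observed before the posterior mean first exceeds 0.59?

k = 10

After k conversions and 0 bounces the posterior is Beta(5+k, 10), with mean (5+k)/(5+10+k).
Set (5+k)/(15+k) > 0.59 and solve: k > (0.59·15 − 5)/(1 − 0.59) = 9.390.
The smallest integer exceeding 9.390 is 10, and checking k=10: (15)/(25) = 0.6000 > 0.59.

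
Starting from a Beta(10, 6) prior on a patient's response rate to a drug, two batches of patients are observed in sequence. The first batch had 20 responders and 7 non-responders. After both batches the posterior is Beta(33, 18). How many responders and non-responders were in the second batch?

Sequential conjugate updates are equivalent to a single update on the pooled data, so total successes = posterior α − prior α and total failures = posterior β − prior β.
Total across both batches: 33−10=23 responders, 18−6=12 non-responders.
Subtract the first batch: 23−20=3 responders and 12−7=5 non-responders.

3 responders and 5 non-responders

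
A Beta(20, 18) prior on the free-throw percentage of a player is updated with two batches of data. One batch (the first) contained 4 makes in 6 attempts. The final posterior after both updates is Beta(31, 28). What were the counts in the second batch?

7 makes and 8 misses

Because Beta–binomial updating is additive in the counts, the combined data contributed (α_post−α_prior, β_post−β_prior) successes and failures.
Total across both batches: 31−20=11 makes, 28−18=10 misses.
Subtract the first batch: 11−4=7 makes and 10−2=8 misses.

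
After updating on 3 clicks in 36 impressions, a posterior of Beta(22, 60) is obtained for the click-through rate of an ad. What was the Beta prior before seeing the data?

A Beta(a, b) prior with s successes and f failures in binomial data gives a Beta(a+s, b+f) posterior.
Subtract the data counts: 22−3=19, 60−33=27.

Beta(19, 27)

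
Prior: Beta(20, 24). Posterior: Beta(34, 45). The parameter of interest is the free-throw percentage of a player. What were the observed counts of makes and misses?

14 makes and 21 misses

Under Beta–binomial conjugacy the posterior parameters are (α+s, β+f).
So s = 34 − 20 = 14 and f = 45 − 24 = 21.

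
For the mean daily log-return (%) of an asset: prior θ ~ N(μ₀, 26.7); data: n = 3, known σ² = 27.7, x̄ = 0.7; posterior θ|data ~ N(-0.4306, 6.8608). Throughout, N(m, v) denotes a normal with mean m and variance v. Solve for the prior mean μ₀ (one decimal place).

The posterior mean is a precision-weighted average: μ_n = (τ₀μ₀ + τ_data·x̄)/(τ₀+τ_data), with τ₀=1/σ₀² and τ_data=n/σ².
Here τ₀ = 1/26.7 = 0.037453 and τ_data = 3/27.7 = 0.108303, so τ_n = 0.145756.
Rearranging for μ₀: μ₀ = (μ_n·τ_n − τ_data·x̄)/τ₀ = (-0.4306·0.145756 − 0.108303·0.7) / 0.037453 = -0.138575/0.037453 ≈ -3.7.

μ₀ = -3.7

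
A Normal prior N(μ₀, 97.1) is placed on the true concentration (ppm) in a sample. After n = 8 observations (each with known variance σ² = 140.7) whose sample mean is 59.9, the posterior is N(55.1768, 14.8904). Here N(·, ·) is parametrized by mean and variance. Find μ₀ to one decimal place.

The posterior mean is a precision-weighted average: μ_n = (τ₀μ₀ + τ_data·x̄)/(τ₀+τ_data), with τ₀=1/σ₀² and τ_data=n/σ².
Here τ₀ = 1/97.1 = 0.010299 and τ_data = 8/140.7 = 0.056859, so τ_n = 0.067158.
Rearranging for μ₀: μ₀ = (μ_n·τ_n − τ_data·x̄)/τ₀ = (55.1768·0.067158 − 0.056859·59.9) / 0.010299 = 0.299709/0.010299 ≈ 29.1.

μ₀ = 29.1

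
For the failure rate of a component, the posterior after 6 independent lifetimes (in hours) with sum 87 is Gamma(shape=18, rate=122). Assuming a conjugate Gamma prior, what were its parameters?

Gamma(shape=12, rate=35)

For an exponential likelihood with a Gamma(α, β) prior on the rate, n observations with total T give posterior Gamma(α+n, β+T).
So α = 18 − 6 = 12 and β = 122 − 87 = 35.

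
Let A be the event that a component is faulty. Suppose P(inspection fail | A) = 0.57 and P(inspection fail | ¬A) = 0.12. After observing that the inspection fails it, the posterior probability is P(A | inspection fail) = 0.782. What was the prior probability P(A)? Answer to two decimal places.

In odds form, posterior odds = prior odds × likelihood ratio, so prior odds = posterior odds ÷ LR.
Posterior odds = 0.782/(1−0.782) = 3.5872. LR = 0.57/0.12 = 4.7500.
Prior odds = 3.5872/4.7500 = 0.7552, so P(A) = 0.7552/(1+0.7552) ≈ 0.43.

P(A) = 0.43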